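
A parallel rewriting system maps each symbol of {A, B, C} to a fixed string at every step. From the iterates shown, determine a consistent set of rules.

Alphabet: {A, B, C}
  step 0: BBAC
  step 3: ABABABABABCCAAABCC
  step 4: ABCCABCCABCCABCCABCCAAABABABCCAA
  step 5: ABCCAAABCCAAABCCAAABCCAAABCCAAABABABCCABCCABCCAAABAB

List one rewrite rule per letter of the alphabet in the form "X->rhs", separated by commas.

A->AB, B->CC, C->A

  step 4 ⇒ step 5: ABCCABCCABCCABCCABCCAAABABABCCAA ⇒ AB·CC·A·A·AB·CC·A·A·AB·CC·A·A·AB·CC·A·A·AB·CC·A·A·AB·AB·AB·CC·AB·CC·AB·CC·A·A·AB·AB
    A ↦ AB
    B ↦ CC
    C ↦ A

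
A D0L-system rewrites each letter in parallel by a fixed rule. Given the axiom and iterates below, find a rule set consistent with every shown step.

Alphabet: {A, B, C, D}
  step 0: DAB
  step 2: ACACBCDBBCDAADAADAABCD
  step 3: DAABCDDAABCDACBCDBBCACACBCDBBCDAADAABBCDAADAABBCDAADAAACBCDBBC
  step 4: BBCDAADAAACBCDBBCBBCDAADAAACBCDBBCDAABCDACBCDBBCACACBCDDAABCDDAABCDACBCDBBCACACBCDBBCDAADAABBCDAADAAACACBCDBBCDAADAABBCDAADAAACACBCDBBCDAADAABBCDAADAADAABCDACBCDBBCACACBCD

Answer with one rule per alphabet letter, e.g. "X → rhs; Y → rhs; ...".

A->DAA, B->AC, C->BCD, D->BBC

  step 3 ⇒ step 4: DAABCDDAABCDACBCDBBCACACBCDBBCDAADAABBCDAADAABBCDAADAAACBCDBBC ⇒ BBC·DAA·DAA·AC·BCD·BBC·BBC·DAA·DAA·AC·BCD·BBC·DAA·BCD·AC·BCD·BBC·AC·AC·BCD·DAA·BCD·DAA·BCD·AC·BCD·BBC·AC·AC·BCD·BBC·DAA·DAA·BBC·DAA·DAA·AC·AC·BCD·BBC·DAA·DAA·BBC·DAA·DAA·AC·AC·BCD·BBC·DAA·DAA·BBC·DAA·DAA·DAA·BCD·AC·BCD·BBC·AC·AC·BCD
    A ↦ DAA
    B ↦ AC
    C ↦ BCD
    D ↦ BBC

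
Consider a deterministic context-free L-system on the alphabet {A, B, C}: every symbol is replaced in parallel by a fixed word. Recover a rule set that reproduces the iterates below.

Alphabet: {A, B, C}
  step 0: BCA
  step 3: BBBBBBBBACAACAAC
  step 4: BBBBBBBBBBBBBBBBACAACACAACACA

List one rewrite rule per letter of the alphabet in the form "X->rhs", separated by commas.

  step 3 ⇒ step 4: BBBBBBBBACAACAAC ⇒ BB·BB·BB·BB·BB·BB·BB·BB·AC·A·AC·AC·A·AC·AC·A
    A ↦ AC
    B ↦ BB
    C ↦ A

A->AC, B->BB, C->A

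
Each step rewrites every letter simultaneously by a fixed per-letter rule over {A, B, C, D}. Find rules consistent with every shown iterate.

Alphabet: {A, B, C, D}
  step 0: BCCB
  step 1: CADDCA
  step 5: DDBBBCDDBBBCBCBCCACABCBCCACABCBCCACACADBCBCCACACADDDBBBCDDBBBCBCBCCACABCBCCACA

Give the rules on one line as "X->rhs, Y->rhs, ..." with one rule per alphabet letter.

A->DBB, B->CA, C->D, D->BC

  step 0 ⇒ step 1: BCCB ⇒ CA·D·D·CA
    B ↦ CA
    C ↦ D
    A ↦ DBB  (constrained at step 1)
    D ↦ BC  (constrained at step 1)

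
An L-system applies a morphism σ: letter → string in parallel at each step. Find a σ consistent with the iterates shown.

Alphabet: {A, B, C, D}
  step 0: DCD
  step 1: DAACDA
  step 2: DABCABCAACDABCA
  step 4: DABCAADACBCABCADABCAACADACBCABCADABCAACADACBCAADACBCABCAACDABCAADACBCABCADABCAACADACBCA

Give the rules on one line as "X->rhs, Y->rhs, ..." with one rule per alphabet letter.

  step 1 ⇒ step 2: DAACDA ⇒ DA·BCA·BCA·AC·DA·BCA
    A ↦ BCA
    C ↦ AC
    D ↦ DA
    B ↦ AD  (constrained at step 2)

A->BCA, B->AD, C->AC, D->DA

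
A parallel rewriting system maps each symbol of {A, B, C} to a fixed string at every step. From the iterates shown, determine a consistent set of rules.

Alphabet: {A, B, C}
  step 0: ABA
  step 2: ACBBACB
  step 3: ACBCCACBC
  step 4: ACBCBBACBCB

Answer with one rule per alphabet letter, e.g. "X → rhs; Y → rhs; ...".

A->AC, B->C, C->B

  step 3 ⇒ step 4: ACBCCACBC ⇒ AC·B·C·B·B·AC·B·C·B
    A ↦ AC
    B ↦ C
    C ↦ B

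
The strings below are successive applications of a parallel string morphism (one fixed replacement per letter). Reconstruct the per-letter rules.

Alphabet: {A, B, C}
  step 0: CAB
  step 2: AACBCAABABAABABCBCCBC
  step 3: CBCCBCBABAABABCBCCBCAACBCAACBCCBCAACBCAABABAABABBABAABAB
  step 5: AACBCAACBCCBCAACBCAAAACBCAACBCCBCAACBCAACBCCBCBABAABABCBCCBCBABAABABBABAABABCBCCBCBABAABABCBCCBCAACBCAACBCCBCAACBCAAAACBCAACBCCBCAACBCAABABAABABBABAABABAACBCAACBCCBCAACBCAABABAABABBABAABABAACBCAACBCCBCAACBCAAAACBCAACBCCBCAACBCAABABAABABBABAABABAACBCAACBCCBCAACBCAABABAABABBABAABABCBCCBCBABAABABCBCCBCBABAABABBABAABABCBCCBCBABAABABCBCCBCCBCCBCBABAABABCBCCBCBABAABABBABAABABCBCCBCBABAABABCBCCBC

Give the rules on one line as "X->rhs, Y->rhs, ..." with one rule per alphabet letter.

  step 2 ⇒ step 3: AACBCAABABAABABCBCCBC ⇒ CBC·CBC·BAB·AA·BAB·CBC·CBC·AA·CBC·AA·CBC·CBC·AA·CBC·AA·BAB·AA·BAB·BAB·AA·BAB
    A ↦ CBC
    B ↦ AA
    C ↦ BAB

A->CBC, B->AA, C->BAB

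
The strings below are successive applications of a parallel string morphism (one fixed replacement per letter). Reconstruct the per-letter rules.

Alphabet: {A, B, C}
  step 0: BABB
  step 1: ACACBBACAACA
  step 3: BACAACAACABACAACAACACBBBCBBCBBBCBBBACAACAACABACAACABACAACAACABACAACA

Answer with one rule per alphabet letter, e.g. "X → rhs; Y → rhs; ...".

  step 0 ⇒ step 1: BABB ⇒ ACA·CBB·ACA·ACA
    A ↦ CBB
    B ↦ ACA
    C ↦ B  (constrained at step 1)

A->CBB, B->ACA, C->B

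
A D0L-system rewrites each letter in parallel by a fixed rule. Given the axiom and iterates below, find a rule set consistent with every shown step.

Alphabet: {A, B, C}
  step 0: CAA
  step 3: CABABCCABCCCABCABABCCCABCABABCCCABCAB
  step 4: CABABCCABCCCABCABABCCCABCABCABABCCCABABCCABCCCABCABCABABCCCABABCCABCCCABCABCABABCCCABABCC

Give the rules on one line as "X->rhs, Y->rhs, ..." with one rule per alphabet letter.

  step 3 ⇒ step 4: CABABCCABCCCABCABABCCCABCABABCCCABCAB ⇒ CAB·AB·CC·AB·CC·CAB·CAB·AB·CC·CAB·CAB·CAB·AB·CC·CAB·AB·CC·AB·CC·CAB·CAB·CAB·AB·CC·CAB·AB·CC·AB·CC·CAB·CAB·CAB·AB·CC·CAB·AB·CC
    A ↦ AB
    B ↦ CC
    C ↦ CAB

A->AB, B->CC, C->CAB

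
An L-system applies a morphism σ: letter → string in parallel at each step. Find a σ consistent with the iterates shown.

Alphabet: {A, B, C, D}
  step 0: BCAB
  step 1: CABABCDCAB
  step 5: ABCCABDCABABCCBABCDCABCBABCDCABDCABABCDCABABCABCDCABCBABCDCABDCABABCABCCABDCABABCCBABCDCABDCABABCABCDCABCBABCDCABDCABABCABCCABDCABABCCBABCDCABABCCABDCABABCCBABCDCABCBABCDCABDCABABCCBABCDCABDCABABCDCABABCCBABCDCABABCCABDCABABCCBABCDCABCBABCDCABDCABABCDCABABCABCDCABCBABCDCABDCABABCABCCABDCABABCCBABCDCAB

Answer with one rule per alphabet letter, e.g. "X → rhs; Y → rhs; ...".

A->D, B->CAB, C->ABC, D->CB

  step 0 ⇒ step 1: BCAB ⇒ CAB·ABC·D·CAB
    A ↦ D
    B ↦ CAB
    C ↦ ABC
    D ↦ CB  (constrained at step 1)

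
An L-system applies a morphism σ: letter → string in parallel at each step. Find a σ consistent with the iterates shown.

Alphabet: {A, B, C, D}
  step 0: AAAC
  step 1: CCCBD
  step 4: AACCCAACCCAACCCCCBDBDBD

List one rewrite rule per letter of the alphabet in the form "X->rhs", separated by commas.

A->C, B->DA, C->BD, D->AA

  step 0 ⇒ step 1: AAAC ⇒ C·C·C·BD
    A ↦ C
    C ↦ BD
    B ↦ DA  (constrained at step 1)
    D ↦ AA  (constrained at step 1)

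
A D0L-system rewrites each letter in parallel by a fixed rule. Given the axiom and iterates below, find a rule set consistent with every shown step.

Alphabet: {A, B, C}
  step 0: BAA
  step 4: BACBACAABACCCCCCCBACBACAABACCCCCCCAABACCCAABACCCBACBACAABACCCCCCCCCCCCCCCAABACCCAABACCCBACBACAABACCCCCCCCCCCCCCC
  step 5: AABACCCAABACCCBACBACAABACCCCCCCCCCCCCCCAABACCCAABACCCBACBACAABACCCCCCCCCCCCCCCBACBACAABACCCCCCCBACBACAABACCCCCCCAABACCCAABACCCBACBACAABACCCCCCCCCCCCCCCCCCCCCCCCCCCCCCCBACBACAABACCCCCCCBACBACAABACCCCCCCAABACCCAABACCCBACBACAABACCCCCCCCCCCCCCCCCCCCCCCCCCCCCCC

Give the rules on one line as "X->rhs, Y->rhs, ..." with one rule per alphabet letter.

  step 4 ⇒ step 5: BACBACAABACCCCCCCBACBACAABACCCCCCCAABACCCAABACCCBACBACAABACCCCCCCCCCCCCCCAABACCCAABACCCBACBACAABACCCCCCCCCCCCCCC ⇒ AA·BAC·CC·AA·BAC·CC·BAC·BAC·AA·BAC·CC·CC·CC·CC·CC·CC·CC·AA·BAC·CC·AA·BAC·CC·BAC·BAC·AA·BAC·CC·CC·CC·CC·CC·CC·CC·BAC·BAC·AA·BAC·CC·CC·CC·BAC·BAC·AA·BAC·CC·CC·CC·AA·BAC·CC·AA·BAC·CC·BAC·BAC·AA·BAC·CC·CC·CC·CC·CC·CC·CC·CC·CC·CC·CC·CC·CC·CC·CC·BAC·BAC·AA·BAC·CC·CC·CC·BAC·BAC·AA·BAC·CC·CC·CC·AA·BAC·CC·AA·BAC·CC·BAC·BAC·AA·BAC·CC·CC·CC·CC·CC·CC·CC·CC·CC·CC·CC·CC·CC·CC·CC
    A ↦ BAC
    B ↦ AA
    C ↦ CC

A->BAC, B->AA, C->CC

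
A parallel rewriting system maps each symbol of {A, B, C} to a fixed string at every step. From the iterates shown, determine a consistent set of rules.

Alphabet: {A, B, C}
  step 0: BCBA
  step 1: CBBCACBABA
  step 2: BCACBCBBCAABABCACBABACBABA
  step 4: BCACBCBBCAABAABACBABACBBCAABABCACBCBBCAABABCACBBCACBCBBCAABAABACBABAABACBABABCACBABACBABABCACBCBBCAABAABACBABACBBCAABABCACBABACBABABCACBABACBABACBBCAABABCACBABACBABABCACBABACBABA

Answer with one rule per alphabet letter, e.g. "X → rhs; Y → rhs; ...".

A->ABA, B->CB, C->BCA

  step 1 ⇒ step 2: CBBCACBABA ⇒ BCA·CB·CB·BCA·ABA·BCA·CB·ABA·CB·ABA
    A ↦ ABA
    B ↦ CB
    C ↦ BCA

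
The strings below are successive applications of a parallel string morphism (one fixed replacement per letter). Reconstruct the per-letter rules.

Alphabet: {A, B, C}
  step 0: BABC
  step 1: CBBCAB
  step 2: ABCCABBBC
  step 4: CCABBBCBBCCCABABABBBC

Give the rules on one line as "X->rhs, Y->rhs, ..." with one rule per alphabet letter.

  step 1 ⇒ step 2: CBBCAB ⇒ AB·C·C·AB·BB·C
    A ↦ BB
    B ↦ C
    C ↦ AB

A->BB, B->C, C->AB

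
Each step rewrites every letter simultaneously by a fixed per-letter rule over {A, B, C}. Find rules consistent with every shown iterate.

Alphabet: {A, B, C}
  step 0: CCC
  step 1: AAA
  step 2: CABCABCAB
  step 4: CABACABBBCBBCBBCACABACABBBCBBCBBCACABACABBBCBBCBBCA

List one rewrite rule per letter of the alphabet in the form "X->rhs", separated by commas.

A->CAB, B->BBC, C->A

  step 1 ⇒ step 2: AAA ⇒ CAB·CAB·CAB
    A ↦ CAB
    B ↦ BBC  (constrained at step 2)
  step 0 ⇒ step 1: CCC ⇒ A·A·A
    C ↦ A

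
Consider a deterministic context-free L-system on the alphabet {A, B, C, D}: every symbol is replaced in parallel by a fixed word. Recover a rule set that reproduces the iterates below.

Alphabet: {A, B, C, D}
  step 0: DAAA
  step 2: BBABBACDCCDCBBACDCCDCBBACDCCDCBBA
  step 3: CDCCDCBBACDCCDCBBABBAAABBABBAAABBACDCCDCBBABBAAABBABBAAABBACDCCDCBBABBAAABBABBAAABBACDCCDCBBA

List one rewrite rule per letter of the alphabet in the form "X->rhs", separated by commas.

A->BBA, B->CDC, C->BBA, D->AA

  step 2 ⇒ step 3: BBABBACDCCDCBBACDCCDCBBACDCCDCBBA ⇒ CDC·CDC·BBA·CDC·CDC·BBA·BBA·AA·BBA·BBA·AA·BBA·CDC·CDC·BBA·BBA·AA·BBA·BBA·AA·BBA·CDC·CDC·BBA·BBA·AA·BBA·BBA·AA·BBA·CDC·CDC·BBA
    A ↦ BBA
    B ↦ CDC
    C ↦ BBA
    D ↦ AA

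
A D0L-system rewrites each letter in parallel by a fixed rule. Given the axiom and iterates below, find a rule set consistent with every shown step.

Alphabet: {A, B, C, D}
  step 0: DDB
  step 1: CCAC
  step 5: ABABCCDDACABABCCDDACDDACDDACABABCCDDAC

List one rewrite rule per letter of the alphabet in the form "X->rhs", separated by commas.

A->DD, B->AC, C->AB, D->C

  step 0 ⇒ step 1: DDB ⇒ C·C·AC
    B ↦ AC
    D ↦ C
    A ↦ DD  (constrained at step 1)
    C ↦ AB  (constrained at step 1)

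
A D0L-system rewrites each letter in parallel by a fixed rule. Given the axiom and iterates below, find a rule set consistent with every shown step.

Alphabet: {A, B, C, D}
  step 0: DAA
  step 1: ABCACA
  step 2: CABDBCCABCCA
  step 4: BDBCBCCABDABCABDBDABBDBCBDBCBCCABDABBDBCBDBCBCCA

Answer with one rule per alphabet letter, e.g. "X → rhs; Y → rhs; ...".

  step 1 ⇒ step 2: ABCACA ⇒ CA·BD·BC·CA·BC·CA
    A ↦ CA
    B ↦ BD
    C ↦ BC
  step 0 ⇒ step 1: DAA ⇒ AB·CA·CA
    D ↦ AB

A->CA, B->BD, C->BC, D->AB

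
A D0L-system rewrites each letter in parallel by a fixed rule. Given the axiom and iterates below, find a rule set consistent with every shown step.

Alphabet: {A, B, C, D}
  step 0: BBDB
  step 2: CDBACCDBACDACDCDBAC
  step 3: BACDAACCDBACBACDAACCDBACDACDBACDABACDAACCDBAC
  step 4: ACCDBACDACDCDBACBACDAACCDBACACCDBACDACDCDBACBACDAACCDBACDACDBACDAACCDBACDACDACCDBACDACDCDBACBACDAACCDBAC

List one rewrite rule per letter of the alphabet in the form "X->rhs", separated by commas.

  step 3 ⇒ step 4: BACDAACCDBACBACDAACCDBACDACDBACDABACDAACCDBAC ⇒ AC·CD·BAC·DA·CD·CD·BAC·BAC·DA·AC·CD·BAC·AC·CD·BAC·DA·CD·CD·BAC·BAC·DA·AC·CD·BAC·DA·CD·BAC·DA·AC·CD·BAC·DA·CD·AC·CD·BAC·DA·CD·CD·BAC·BAC·DA·AC·CD·BAC
    A ↦ CD
    B ↦ AC
    C ↦ BAC
    D ↦ DA

A->CD, B->AC, C->BAC, D->DA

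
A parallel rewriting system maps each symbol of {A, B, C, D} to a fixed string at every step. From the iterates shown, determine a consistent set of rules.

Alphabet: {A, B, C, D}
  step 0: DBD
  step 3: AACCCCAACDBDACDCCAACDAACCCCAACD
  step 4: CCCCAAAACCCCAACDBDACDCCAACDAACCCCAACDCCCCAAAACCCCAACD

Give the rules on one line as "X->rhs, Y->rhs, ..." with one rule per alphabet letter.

A->CC, B->BD, C->A, D->ACD

  step 3 ⇒ step 4: AACCCCAACDBDACDCCAACDAACCCCAACD ⇒ CC·CC·A·A·A·A·CC·CC·A·ACD·BD·ACD·CC·A·ACD·A·A·CC·CC·A·ACD·CC·CC·A·A·A·A·CC·CC·A·ACD
    A ↦ CC
    B ↦ BD
    C ↦ A
    D ↦ ACD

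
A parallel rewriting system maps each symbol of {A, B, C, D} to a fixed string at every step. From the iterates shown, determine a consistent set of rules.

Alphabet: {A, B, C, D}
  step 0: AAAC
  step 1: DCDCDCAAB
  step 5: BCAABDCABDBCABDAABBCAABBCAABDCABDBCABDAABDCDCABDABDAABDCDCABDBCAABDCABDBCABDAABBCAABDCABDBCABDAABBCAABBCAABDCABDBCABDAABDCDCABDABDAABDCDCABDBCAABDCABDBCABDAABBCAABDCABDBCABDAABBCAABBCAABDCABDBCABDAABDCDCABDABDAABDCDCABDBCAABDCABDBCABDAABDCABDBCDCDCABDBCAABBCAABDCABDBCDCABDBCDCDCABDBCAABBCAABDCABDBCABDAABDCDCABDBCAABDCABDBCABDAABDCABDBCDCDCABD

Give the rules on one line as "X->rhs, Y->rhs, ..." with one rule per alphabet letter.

A->DC, B->ABD, C->AAB, D->BC

  step 0 ⇒ step 1: AAAC ⇒ DC·DC·DC·AAB
    A ↦ DC
    C ↦ AAB
    B ↦ ABD  (constrained at step 1)
    D ↦ BC  (constrained at step 1)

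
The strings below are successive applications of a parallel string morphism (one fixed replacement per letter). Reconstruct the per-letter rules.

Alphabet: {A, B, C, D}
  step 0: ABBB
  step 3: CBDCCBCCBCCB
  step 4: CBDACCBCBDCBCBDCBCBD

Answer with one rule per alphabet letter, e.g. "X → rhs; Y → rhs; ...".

A->C, B->D, C->CB, D->AC

  step 3 ⇒ step 4: CBDCCBCCBCCB ⇒ CB·D·AC·CB·CB·D·CB·CB·D·CB·CB·D
    B ↦ D
    C ↦ CB
    D ↦ AC
    A ↦ C  (constrained at step 0)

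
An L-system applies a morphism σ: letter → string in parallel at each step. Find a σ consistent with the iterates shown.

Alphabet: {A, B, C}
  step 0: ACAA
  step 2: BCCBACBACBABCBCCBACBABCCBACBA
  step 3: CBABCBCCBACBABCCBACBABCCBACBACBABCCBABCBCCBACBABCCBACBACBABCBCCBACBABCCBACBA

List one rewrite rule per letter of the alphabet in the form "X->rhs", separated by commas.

  step 2 ⇒ step 3: BCCBACBACBABCBCCBACBABCCBACBA ⇒ CBA·BC·BC·CBA·CBA·BC·CBA·CBA·BC·CBA·CBA·CBA·BC·CBA·BC·BC·CBA·CBA·BC·CBA·CBA·CBA·BC·BC·CBA·CBA·BC·CBA·CBA
    A ↦ CBA
    B ↦ CBA
    C ↦ BC

A->CBA, B->CBA, C->BC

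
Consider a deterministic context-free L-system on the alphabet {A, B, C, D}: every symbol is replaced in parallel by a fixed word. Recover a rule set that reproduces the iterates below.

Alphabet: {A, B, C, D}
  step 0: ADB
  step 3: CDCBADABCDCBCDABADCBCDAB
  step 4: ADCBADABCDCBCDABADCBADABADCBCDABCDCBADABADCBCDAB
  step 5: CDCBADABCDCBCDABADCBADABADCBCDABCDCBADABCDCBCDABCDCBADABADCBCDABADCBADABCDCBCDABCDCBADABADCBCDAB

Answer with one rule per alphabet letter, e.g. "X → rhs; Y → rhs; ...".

  step 4 ⇒ step 5: ADCBADABCDCBCDABADCBADABADCBCDABCDCBADABADCBCDAB ⇒ CD·CB·AD·AB·CD·CB·CD·AB·AD·CB·AD·AB·AD·CB·CD·AB·CD·CB·AD·AB·CD·CB·CD·AB·CD·CB·AD·AB·AD·CB·CD·AB·AD·CB·AD·AB·CD·CB·CD·AB·CD·CB·AD·AB·AD·CB·CD·AB
    A ↦ CD
    B ↦ AB
    C ↦ AD
    D ↦ CB

A->CD, B->AB, C->AD, D->CB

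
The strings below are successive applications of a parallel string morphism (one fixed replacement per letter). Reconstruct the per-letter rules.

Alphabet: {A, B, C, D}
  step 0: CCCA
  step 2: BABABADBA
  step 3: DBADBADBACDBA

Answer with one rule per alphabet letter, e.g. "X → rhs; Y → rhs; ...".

  step 2 ⇒ step 3: BABABADBA ⇒ D·BA·D·BA·D·BA·C·D·BA
    A ↦ BA
    B ↦ D
    D ↦ C
    C ↦ A  (constrained at step 0)

A->BA, B->D, C->A, D->C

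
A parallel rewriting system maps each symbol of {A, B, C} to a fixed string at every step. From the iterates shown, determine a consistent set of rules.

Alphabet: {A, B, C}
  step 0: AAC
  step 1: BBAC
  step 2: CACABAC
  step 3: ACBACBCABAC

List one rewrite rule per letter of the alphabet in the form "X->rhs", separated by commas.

A->B, B->CA, C->AC

  step 2 ⇒ step 3: CACABAC ⇒ AC·B·AC·B·CA·B·AC
    A ↦ B
    B ↦ CA
    C ↦ AC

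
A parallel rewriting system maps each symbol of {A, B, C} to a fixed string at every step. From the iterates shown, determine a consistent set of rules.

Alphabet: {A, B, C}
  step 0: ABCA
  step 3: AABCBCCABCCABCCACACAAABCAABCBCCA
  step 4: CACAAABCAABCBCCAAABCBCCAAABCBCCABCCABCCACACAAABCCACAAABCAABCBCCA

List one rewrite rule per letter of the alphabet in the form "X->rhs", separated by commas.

  step 3 ⇒ step 4: AABCBCCABCCABCCACACAAABCAABCBCCA ⇒ CA·CA·AA·BC·AA·BC·BC·CA·AA·BC·BC·CA·AA·BC·BC·CA·BC·CA·BC·CA·CA·CA·AA·BC·CA·CA·AA·BC·AA·BC·BC·CA
    A ↦ CA
    B ↦ AA
    C ↦ BC

A->CA, B->AA, C->BC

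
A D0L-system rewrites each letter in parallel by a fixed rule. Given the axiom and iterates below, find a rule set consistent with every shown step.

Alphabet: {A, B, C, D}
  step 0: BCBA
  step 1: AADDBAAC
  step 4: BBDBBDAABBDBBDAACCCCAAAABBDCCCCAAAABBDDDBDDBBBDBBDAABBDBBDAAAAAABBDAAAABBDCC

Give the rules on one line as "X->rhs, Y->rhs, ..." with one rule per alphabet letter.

A->C, B->AA, C->DDB, D->BBD

  step 0 ⇒ step 1: BCBA ⇒ AA·DDB·AA·C
    A ↦ C
    B ↦ AA
    C ↦ DDB
    D ↦ BBD  (constrained at step 1)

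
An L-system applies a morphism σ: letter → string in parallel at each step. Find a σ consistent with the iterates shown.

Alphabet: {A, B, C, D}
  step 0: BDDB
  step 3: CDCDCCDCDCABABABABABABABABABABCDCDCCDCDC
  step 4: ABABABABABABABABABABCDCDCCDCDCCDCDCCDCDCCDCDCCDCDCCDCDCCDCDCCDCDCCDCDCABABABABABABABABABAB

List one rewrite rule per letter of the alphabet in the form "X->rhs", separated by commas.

A->CDC, B->DC, C->AB, D->AB

  step 3 ⇒ step 4: CDCDCCDCDCABABABABABABABABABABCDCDCCDCDC ⇒ AB·AB·AB·AB·AB·AB·AB·AB·AB·AB·CDC·DC·CDC·DC·CDC·DC·CDC·DC·CDC·DC·CDC·DC·CDC·DC·CDC·DC·CDC·DC·CDC·DC·AB·AB·AB·AB·AB·AB·AB·AB·AB·AB
    A ↦ CDC
    B ↦ DC
    C ↦ AB
    D ↦ AB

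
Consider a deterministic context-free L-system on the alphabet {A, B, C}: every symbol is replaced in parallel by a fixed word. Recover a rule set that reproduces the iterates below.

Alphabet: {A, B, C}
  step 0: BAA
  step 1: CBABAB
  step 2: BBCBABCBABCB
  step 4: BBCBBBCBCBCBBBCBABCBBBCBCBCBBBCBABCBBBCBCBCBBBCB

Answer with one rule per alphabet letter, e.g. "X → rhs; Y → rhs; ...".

A->AB, B->CB, C->BB

  step 1 ⇒ step 2: CBABAB ⇒ BB·CB·AB·CB·AB·CB
    A ↦ AB
    B ↦ CB
    C ↦ BB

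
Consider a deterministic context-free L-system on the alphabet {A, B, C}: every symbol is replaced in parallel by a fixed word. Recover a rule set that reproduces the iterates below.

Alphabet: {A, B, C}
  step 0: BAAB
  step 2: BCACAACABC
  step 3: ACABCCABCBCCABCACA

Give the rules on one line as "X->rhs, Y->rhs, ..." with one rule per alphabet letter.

  step 2 ⇒ step 3: BCACAACABC ⇒ A·CA·BC·CA·BC·BC·CA·BC·A·CA
    A ↦ BC
    B ↦ A
    C ↦ CA

A->BC, B->A, C->CA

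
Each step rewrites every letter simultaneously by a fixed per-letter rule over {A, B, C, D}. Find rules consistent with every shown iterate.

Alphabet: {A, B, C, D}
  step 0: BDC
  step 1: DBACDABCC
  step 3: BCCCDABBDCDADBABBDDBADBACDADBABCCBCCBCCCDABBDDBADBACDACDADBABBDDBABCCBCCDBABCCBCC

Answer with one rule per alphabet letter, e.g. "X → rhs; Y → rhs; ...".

A->BBD, B->DBA, C->BCC, D->CDA

  step 0 ⇒ step 1: BDC ⇒ DBA·CDA·BCC
    B ↦ DBA
    C ↦ BCC
    D ↦ CDA
    A ↦ BBD  (constrained at step 1)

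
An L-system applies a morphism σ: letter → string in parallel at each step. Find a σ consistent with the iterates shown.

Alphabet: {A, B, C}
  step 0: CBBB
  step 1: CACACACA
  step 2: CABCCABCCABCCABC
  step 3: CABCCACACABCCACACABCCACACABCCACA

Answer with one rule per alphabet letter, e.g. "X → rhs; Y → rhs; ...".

  step 2 ⇒ step 3: CABCCABCCABCCABC ⇒ CA·BC·CA·CA·CA·BC·CA·CA·CA·BC·CA·CA·CA·BC·CA·CA
    A ↦ BC
    B ↦ CA
    C ↦ CA

A->BC, B->CA, C->CA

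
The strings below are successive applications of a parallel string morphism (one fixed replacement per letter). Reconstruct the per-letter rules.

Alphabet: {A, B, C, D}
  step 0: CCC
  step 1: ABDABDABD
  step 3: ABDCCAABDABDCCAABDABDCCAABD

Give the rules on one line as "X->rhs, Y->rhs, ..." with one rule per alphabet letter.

A->C, B->A, C->ABD, D->ABD

  step 0 ⇒ step 1: CCC ⇒ ABD·ABD·ABD
    C ↦ ABD
    A ↦ C  (constrained at step 1)
    B ↦ A  (constrained at step 1)
    D ↦ ABD  (constrained at step 1)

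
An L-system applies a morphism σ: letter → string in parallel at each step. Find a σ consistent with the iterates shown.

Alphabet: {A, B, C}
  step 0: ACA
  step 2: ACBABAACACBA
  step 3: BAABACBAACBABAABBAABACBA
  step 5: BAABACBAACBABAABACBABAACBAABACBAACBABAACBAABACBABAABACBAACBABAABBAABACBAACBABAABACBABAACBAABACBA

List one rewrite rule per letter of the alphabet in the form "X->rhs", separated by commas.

A->BA, B->AC, C->AB

  step 2 ⇒ step 3: ACBABAACACBA ⇒ BA·AB·AC·BA·AC·BA·BA·AB·BA·AB·AC·BA
    A ↦ BA
    B ↦ AC
    C ↦ AB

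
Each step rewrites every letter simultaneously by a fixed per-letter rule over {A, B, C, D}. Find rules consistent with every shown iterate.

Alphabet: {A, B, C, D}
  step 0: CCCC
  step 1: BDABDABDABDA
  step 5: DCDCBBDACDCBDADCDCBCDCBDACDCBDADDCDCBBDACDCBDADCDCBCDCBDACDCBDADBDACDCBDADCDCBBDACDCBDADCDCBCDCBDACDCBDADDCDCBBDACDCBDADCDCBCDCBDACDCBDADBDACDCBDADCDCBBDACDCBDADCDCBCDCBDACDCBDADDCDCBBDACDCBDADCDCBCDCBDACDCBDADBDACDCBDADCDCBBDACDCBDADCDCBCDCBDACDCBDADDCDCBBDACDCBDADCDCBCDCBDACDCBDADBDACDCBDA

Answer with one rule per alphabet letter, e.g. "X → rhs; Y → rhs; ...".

A->B, B->D, C->BDA, D->CDC

  step 0 ⇒ step 1: CCCC ⇒ BDA·BDA·BDA·BDA
    C ↦ BDA
    A ↦ B  (constrained at step 1)
    B ↦ D  (constrained at step 1)
    D ↦ CDC  (constrained at step 1)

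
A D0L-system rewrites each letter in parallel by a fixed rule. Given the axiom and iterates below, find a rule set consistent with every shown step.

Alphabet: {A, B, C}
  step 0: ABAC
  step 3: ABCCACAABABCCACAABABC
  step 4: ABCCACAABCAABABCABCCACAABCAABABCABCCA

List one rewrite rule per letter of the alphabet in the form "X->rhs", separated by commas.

  step 3 ⇒ step 4: ABCCACAABABCCACAABABC ⇒ AB·C·CA·CA·AB·CA·AB·AB·C·AB·C·CA·CA·AB·CA·AB·AB·C·AB·C·CA
    A ↦ AB
    B ↦ C
    C ↦ CA

A->AB, B->C, C->CA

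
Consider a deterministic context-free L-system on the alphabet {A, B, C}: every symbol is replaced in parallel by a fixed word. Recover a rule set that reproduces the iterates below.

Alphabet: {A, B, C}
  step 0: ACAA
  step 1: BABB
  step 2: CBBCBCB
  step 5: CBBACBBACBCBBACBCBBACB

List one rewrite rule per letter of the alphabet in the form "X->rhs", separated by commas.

  step 1 ⇒ step 2: BABB ⇒ CB·B·CB·CB
    A ↦ B
    B ↦ CB
  step 0 ⇒ step 1: ACAA ⇒ B·A·B·B
    C ↦ A

A->B, B->CB, C->A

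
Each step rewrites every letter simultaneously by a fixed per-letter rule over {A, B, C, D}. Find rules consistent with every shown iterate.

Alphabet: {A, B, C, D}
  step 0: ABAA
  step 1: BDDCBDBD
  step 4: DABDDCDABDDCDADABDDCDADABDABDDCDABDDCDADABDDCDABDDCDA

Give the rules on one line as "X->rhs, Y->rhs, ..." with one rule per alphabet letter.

A->BD, B->DC, C->B, D->DA

  step 0 ⇒ step 1: ABAA ⇒ BD·DC·BD·BD
    A ↦ BD
    B ↦ DC
    C ↦ B  (constrained at step 1)
    D ↦ DA  (constrained at step 1)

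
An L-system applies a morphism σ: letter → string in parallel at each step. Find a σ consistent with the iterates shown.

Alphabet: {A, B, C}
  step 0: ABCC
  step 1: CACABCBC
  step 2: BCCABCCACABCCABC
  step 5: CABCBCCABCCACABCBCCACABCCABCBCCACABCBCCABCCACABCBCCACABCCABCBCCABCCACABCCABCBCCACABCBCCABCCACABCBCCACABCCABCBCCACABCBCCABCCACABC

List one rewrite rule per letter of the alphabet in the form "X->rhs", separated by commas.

A->CA, B->CA, C->BC

  step 1 ⇒ step 2: CACABCBC ⇒ BC·CA·BC·CA·CA·BC·CA·BC
    A ↦ CA
    B ↦ CA
    C ↦ BC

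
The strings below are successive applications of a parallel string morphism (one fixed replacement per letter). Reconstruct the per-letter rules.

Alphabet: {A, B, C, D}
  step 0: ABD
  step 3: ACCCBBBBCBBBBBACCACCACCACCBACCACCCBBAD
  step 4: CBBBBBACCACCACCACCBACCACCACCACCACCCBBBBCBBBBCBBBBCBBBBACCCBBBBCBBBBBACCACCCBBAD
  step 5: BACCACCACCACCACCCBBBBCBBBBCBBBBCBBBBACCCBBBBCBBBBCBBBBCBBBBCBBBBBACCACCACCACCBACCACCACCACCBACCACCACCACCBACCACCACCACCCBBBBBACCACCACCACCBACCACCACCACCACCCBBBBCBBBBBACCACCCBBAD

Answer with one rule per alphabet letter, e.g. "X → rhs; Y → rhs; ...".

A->CBB, B->ACC, C->B, D->AD

  step 4 ⇒ step 5: CBBBBBACCACCACCACCBACCACCACCACCACCCBBBBCBBBBCBBBBCBBBBACCCBBBBCBBBBBACCACCCBBAD ⇒ B·ACC·ACC·ACC·ACC·ACC·CBB·B·B·CBB·B·B·CBB·B·B·CBB·B·B·ACC·CBB·B·B·CBB·B·B·CBB·B·B·CBB·B·B·CBB·B·B·B·ACC·ACC·ACC·ACC·B·ACC·ACC·ACC·ACC·B·ACC·ACC·ACC·ACC·B·ACC·ACC·ACC·ACC·CBB·B·B·B·ACC·ACC·ACC·ACC·B·ACC·ACC·ACC·ACC·ACC·CBB·B·B·CBB·B·B·B·ACC·ACC·CBB·AD
    A ↦ CBB
    B ↦ ACC
    C ↦ B
    D ↦ AD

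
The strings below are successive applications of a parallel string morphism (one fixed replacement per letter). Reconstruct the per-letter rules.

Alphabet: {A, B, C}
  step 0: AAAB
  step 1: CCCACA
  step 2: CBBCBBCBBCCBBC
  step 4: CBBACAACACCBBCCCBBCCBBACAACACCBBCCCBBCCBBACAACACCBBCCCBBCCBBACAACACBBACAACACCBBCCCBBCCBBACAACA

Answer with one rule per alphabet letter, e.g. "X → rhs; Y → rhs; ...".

  step 1 ⇒ step 2: CCCACA ⇒ CBB·CBB·CBB·C·CBB·C
    A ↦ C
    C ↦ CBB
  step 0 ⇒ step 1: AAAB ⇒ C·C·C·ACA
    B ↦ ACA

A->C, B->ACA, C->CBB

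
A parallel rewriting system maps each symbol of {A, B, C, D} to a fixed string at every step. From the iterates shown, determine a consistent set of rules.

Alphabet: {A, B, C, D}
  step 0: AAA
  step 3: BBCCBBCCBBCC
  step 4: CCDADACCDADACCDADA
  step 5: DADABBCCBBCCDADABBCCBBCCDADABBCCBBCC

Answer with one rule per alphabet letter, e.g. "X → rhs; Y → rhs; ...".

  step 4 ⇒ step 5: CCDADACCDADACCDADA ⇒ DA·DA·BBC·C·BBC·C·DA·DA·BBC·C·BBC·C·DA·DA·BBC·C·BBC·C
    A ↦ C
    C ↦ DA
    D ↦ BBC
  step 3 ⇒ step 4: BBCCBBCCBBCC ⇒ C·C·DA·DA·C·C·DA·DA·C·C·DA·DA
    B ↦ C

A->C, B->C, C->DA, D->BBC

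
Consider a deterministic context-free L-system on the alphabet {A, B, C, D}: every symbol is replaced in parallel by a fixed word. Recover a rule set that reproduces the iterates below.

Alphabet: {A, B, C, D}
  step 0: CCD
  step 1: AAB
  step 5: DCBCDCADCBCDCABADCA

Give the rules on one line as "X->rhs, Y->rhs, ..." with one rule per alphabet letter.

A->BC, B->DC, C->A, D->B

  step 0 ⇒ step 1: CCD ⇒ A·A·B
    C ↦ A
    D ↦ B
    A ↦ BC  (constrained at step 1)
    B ↦ DC  (constrained at step 1)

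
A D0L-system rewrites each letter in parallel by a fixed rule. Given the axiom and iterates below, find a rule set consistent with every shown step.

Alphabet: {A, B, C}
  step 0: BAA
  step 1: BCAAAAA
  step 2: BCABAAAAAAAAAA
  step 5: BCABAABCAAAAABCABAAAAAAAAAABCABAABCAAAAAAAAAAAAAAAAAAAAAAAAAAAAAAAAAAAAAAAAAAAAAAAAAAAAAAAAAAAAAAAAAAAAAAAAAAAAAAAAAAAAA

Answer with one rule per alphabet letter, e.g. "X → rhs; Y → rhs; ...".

A->AA, B->BCA, C->B

  step 1 ⇒ step 2: BCAAAAA ⇒ BCA·B·AA·AA·AA·AA·AA
    A ↦ AA
    B ↦ BCA
    C ↦ B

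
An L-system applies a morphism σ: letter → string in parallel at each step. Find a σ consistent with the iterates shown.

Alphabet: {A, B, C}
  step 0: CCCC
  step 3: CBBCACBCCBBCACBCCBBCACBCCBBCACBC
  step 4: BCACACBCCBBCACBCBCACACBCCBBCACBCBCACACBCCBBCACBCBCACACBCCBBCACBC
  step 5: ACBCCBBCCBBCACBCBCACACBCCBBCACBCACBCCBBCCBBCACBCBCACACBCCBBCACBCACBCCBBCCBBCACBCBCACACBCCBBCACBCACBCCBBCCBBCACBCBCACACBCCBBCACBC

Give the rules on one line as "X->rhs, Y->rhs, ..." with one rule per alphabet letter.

A->CB, B->AC, C->BC

  step 4 ⇒ step 5: BCACACBCCBBCACBCBCACACBCCBBCACBCBCACACBCCBBCACBCBCACACBCCBBCACBC ⇒ AC·BC·CB·BC·CB·BC·AC·BC·BC·AC·AC·BC·CB·BC·AC·BC·AC·BC·CB·BC·CB·BC·AC·BC·BC·AC·AC·BC·CB·BC·AC·BC·AC·BC·CB·BC·CB·BC·AC·BC·BC·AC·AC·BC·CB·BC·AC·BC·AC·BC·CB·BC·CB·BC·AC·BC·BC·AC·AC·BC·CB·BC·AC·BC
    A ↦ CB
    B ↦ AC
    C ↦ BC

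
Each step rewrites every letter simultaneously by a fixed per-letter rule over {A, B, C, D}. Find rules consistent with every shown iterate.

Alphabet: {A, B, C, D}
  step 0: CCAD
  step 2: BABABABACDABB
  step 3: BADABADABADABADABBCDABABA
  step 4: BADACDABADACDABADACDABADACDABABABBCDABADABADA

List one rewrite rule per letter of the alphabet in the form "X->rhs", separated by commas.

A->DA, B->BA, C->BB, D->C

  step 3 ⇒ step 4: BADABADABADABADABBCDABABA ⇒ BA·DA·C·DA·BA·DA·C·DA·BA·DA·C·DA·BA·DA·C·DA·BA·BA·BB·C·DA·BA·DA·BA·DA
    A ↦ DA
    B ↦ BA
    C ↦ BB
    D ↦ C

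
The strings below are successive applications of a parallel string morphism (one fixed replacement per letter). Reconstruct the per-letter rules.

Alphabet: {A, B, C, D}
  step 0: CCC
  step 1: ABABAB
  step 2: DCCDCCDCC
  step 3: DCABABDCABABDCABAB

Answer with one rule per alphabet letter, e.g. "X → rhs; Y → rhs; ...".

A->DC, B->C, C->AB, D->DC

  step 2 ⇒ step 3: DCCDCCDCC ⇒ DC·AB·AB·DC·AB·AB·DC·AB·AB
    C ↦ AB
    D ↦ DC
  step 1 ⇒ step 2: ABABAB ⇒ DC·C·DC·C·DC·C
    A ↦ DC
  step 1 ⇒ step 2: ABABAB ⇒ DC·C·DC·C·DC·C
    B ↦ C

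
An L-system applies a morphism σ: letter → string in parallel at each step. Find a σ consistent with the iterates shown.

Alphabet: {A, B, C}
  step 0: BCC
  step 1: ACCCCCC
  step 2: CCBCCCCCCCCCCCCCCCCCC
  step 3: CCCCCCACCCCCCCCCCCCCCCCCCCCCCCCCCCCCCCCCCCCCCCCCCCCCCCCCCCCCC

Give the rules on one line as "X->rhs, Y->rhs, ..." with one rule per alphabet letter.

  step 2 ⇒ step 3: CCBCCCCCCCCCCCCCCCCCC ⇒ CCC·CCC·A·CCC·CCC·CCC·CCC·CCC·CCC·CCC·CCC·CCC·CCC·CCC·CCC·CCC·CCC·CCC·CCC·CCC·CCC
    B ↦ A
    C ↦ CCC
  step 1 ⇒ step 2: ACCCCCC ⇒ CCB·CCC·CCC·CCC·CCC·CCC·CCC
    A ↦ CCB

A->CCB, B->A, C->CCC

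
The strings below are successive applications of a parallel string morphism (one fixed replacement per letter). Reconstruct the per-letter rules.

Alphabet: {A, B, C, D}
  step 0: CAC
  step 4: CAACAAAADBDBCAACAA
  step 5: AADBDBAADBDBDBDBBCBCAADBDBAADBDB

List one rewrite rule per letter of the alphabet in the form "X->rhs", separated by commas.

A->DB, B->C, C->AA, D->B

  step 4 ⇒ step 5: CAACAAAADBDBCAACAA ⇒ AA·DB·DB·AA·DB·DB·DB·DB·B·C·B·C·AA·DB·DB·AA·DB·DB
    A ↦ DB
    B ↦ C
    C ↦ AA
    D ↦ B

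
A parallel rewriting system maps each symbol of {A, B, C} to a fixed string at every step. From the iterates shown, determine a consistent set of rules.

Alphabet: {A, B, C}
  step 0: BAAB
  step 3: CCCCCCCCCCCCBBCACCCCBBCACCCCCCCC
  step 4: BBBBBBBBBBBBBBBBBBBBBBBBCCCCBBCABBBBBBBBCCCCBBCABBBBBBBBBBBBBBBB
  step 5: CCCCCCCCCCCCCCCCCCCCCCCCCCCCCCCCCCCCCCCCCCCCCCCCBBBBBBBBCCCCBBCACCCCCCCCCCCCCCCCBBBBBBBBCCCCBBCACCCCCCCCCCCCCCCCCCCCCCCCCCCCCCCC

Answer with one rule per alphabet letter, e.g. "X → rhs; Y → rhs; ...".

  step 4 ⇒ step 5: BBBBBBBBBBBBBBBBBBBBBBBBCCCCBBCABBBBBBBBCCCCBBCABBBBBBBBBBBBBBBB ⇒ CC·CC·CC·CC·CC·CC·CC·CC·CC·CC·CC·CC·CC·CC·CC·CC·CC·CC·CC·CC·CC·CC·CC·CC·BB·BB·BB·BB·CC·CC·BB·CA·CC·CC·CC·CC·CC·CC·CC·CC·BB·BB·BB·BB·CC·CC·BB·CA·CC·CC·CC·CC·CC·CC·CC·CC·CC·CC·CC·CC·CC·CC·CC·CC
    A ↦ CA
    B ↦ CC
    C ↦ BB

A->CA, B->CC, C->BB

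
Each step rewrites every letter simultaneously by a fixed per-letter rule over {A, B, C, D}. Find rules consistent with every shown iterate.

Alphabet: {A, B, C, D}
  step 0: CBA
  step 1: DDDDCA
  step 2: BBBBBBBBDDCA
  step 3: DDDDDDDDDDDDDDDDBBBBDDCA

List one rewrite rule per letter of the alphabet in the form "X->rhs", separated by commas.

A->CA, B->DD, C->DD, D->BB

  step 2 ⇒ step 3: BBBBBBBBDDCA ⇒ DD·DD·DD·DD·DD·DD·DD·DD·BB·BB·DD·CA
    A ↦ CA
    B ↦ DD
    C ↦ DD
    D ↦ BB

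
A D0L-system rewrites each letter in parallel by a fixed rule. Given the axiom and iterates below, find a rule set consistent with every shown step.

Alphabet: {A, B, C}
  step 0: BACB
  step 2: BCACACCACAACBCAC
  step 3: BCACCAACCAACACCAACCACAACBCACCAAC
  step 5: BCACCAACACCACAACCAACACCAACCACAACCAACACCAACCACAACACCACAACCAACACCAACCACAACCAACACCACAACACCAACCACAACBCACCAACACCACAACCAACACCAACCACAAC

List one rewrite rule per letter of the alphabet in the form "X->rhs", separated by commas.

A->CA, B->BC, C->AC

  step 2 ⇒ step 3: BCACACCACAACBCAC ⇒ BC·AC·CA·AC·CA·AC·AC·CA·AC·CA·CA·AC·BC·AC·CA·AC
    A ↦ CA
    B ↦ BC
    C ↦ AC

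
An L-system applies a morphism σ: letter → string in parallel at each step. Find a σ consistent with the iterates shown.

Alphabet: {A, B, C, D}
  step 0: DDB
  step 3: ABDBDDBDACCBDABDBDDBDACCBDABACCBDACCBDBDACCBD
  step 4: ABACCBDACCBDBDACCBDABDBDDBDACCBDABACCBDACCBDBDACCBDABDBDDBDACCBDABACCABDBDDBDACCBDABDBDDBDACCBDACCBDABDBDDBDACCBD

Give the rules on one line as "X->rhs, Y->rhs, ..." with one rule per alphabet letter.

  step 3 ⇒ step 4: ABDBDDBDACCBDABDBDDBDACCBDABACCBDACCBDBDACCBD ⇒ AB·ACC·BD·ACC·BD·BD·ACC·BD·AB·DBD·DBD·ACC·BD·AB·ACC·BD·ACC·BD·BD·ACC·BD·AB·DBD·DBD·ACC·BD·AB·ACC·AB·DBD·DBD·ACC·BD·AB·DBD·DBD·ACC·BD·ACC·BD·AB·DBD·DBD·ACC·BD
    A ↦ AB
    B ↦ ACC
    C ↦ DBD
    D ↦ BD

A->AB, B->ACC, C->DBD, D->BD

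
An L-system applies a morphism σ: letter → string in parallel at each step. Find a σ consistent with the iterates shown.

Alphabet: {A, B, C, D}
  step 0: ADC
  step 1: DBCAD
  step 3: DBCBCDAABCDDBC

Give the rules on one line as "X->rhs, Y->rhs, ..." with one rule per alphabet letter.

  step 0 ⇒ step 1: ADC ⇒ DBC·A·D
    A ↦ DBC
    C ↦ D
    D ↦ A
    B ↦ BC  (constrained at step 1)

A->DBC, B->BC, C->D, D->A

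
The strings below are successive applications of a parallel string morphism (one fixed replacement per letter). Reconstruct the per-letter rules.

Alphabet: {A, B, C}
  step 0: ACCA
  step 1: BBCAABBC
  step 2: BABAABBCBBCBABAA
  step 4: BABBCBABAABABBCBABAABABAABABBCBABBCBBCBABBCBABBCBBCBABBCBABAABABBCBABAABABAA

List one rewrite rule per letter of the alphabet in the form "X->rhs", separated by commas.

A->BBC, B->BA, C->A

  step 1 ⇒ step 2: BBCAABBC ⇒ BA·BA·A·BBC·BBC·BA·BA·A
    A ↦ BBC
    B ↦ BA
    C ↦ A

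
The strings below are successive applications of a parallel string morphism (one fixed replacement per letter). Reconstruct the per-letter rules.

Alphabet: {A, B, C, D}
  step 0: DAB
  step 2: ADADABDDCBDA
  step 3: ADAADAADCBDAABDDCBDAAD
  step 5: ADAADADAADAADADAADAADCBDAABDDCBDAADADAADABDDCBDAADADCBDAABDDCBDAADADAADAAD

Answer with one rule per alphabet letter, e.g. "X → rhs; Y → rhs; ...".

  step 2 ⇒ step 3: ADADABDDCBDA ⇒ AD·A·AD·A·AD·CBD·A·A·BDD·CBD·A·AD
    A ↦ AD
    B ↦ CBD
    C ↦ BDD
    D ↦ A

A->AD, B->CBD, C->BDD, D->A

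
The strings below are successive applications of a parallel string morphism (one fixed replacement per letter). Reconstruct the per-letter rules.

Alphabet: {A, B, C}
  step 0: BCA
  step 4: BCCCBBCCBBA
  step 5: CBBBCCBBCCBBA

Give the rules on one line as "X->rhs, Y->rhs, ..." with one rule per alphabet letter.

A->BBA, B->C, C->B

  step 4 ⇒ step 5: BCCCBBCCBBA ⇒ C·B·B·B·C·C·B·B·C·C·BBA
    A ↦ BBA
    B ↦ C
    C ↦ B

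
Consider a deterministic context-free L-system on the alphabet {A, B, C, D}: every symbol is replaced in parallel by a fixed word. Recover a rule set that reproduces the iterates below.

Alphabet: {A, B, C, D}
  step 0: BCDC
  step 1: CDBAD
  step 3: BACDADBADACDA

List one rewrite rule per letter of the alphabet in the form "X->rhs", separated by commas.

A->DA, B->C, C->D, D->BA

  step 0 ⇒ step 1: BCDC ⇒ C·D·BA·D
    B ↦ C
    C ↦ D
    D ↦ BA
    A ↦ DA  (constrained at step 1)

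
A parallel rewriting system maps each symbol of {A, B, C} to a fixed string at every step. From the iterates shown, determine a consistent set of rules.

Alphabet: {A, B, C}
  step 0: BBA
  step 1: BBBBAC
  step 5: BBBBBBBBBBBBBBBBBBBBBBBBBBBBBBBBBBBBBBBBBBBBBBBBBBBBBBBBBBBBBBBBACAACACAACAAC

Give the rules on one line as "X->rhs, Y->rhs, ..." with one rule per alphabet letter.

A->AC, B->BB, C->A

  step 0 ⇒ step 1: BBA ⇒ BB·BB·AC
    A ↦ AC
    B ↦ BB
    C ↦ A  (constrained at step 1)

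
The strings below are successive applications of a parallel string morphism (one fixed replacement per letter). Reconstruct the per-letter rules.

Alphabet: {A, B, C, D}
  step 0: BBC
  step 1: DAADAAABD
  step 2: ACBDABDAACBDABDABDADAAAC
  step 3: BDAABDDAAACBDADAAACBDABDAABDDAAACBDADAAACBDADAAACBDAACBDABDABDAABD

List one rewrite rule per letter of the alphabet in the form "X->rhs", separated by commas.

  step 2 ⇒ step 3: ACBDABDAACBDABDABDADAAAC ⇒ BDA·ABD·DAA·AC·BDA·DAA·AC·BDA·BDA·ABD·DAA·AC·BDA·DAA·AC·BDA·DAA·AC·BDA·AC·BDA·BDA·BDA·ABD
    A ↦ BDA
    B ↦ DAA
    C ↦ ABD
    D ↦ AC

A->BDA, B->DAA, C->ABD, D->AC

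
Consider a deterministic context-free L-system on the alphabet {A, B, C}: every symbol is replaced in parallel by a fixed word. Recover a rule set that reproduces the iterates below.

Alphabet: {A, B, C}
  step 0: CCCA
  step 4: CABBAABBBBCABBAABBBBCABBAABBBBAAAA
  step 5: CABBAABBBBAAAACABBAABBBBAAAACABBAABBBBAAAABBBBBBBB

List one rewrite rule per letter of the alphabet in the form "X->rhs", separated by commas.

  step 4 ⇒ step 5: CABBAABBBBCABBAABBBBCABBAABBBBAAAA ⇒ CA·BB·A·A·BB·BB·A·A·A·A·CA·BB·A·A·BB·BB·A·A·A·A·CA·BB·A·A·BB·BB·A·A·A·A·BB·BB·BB·BB
    A ↦ BB
    B ↦ A
    C ↦ CA

A->BB, B->A, C->CA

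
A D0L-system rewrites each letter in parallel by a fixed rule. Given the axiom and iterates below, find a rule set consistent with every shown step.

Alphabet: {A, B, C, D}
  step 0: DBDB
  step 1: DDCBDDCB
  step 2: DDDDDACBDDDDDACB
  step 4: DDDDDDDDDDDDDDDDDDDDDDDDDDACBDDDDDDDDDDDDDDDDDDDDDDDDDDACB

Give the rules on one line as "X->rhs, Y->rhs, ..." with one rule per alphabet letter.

A->D, B->CB, C->DA, D->DD

  step 1 ⇒ step 2: DDCBDDCB ⇒ DD·DD·DA·CB·DD·DD·DA·CB
    B ↦ CB
    C ↦ DA
    D ↦ DD
    A ↦ D  (constrained at step 2)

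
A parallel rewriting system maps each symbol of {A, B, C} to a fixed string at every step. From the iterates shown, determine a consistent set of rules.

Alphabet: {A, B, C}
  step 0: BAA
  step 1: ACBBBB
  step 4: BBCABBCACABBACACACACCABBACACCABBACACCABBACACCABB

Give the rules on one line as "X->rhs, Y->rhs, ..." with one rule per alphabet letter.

  step 0 ⇒ step 1: BAA ⇒ AC·BB·BB
    A ↦ BB
    B ↦ AC
    C ↦ CA  (constrained at step 1)

A->BB, B->AC, C->CA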